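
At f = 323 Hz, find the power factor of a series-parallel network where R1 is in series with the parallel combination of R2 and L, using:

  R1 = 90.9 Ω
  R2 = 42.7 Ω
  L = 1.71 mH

Step 1 — Angular frequency: ω = 2π·f = 2π·323 = 2029 rad/s.
Step 2 — Component impedances:
  R1: Z = R = 90.9 Ω
  R2: Z = R = 42.7 Ω
  L: Z = jωL = j·2029·0.00171 = 0 + j3.47 Ω
Step 3 — Parallel branch: R2 || L = 1/(1/R2 + 1/L) = 0.2802 + j3.448 Ω.
Step 4 — Series with R1: Z_total = R1 + (R2 || L) = 91.18 + j3.448 Ω = 91.25∠2.2° Ω.
Step 5 — Power factor: PF = cos(φ) = Re(Z)/|Z| = 91.18/91.245 = 0.9993.
Step 6 — Type: Im(Z) = 3.448 ⇒ lagging (phase φ = 2.2°).

PF = 0.9993 (lagging, φ = 2.2°)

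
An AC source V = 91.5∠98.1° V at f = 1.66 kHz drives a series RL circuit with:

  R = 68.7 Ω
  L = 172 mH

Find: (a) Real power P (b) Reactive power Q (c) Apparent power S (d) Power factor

Step 1 — Angular frequency: ω = 2π·f = 2π·1660 = 1.043e+04 rad/s.
Step 2 — Component impedances:
  R: Z = R = 68.7 Ω
  L: Z = jωL = j·1.043e+04·0.172 = 0 + j1794 Ω
Step 3 — Series combination: Z_total = R + L = 68.7 + j1794 Ω = 1795∠87.8° Ω.
Step 4 — Source phasor: V = 91.5∠98.1° V = -12.89 + j90.59 V.
Step 5 — Current: I = V / Z = 0.05015 + j0.009107 A = 0.05097∠10.3° A.
Step 6 — Complex power: S = V·I* = 0.1785 + j4.66 VA.
Step 7 — Real power: P = Re(S) = 0.1785 W.
Step 8 — Reactive power: Q = Im(S) = 4.66 VAR.
Step 9 — Apparent power: |S| = 4.663 VA.
Step 10 — Power factor: PF = P/|S| = 0.03827 (lagging).

(a) P = 0.1785 W  (b) Q = 4.66 VAR  (c) S = 4.663 VA  (d) PF = 0.03827 (lagging)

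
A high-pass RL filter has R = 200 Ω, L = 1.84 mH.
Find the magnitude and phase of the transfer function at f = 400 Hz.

Step 1 — Angular frequency: ω = 2π·400 = 2513 rad/s.
Step 2 — Transfer function: H(jω) = jωL/(R + jωL).
Step 3 — Numerator jωL = j·4.624; denominator R + jωL = 200 + j4.624.
Step 4 — H = 0.0005343 + j0.02311.
Step 5 — Magnitude: |H| = 0.02312 (-32.7 dB); phase: φ = 88.7°.

|H| = 0.02312 (-32.7 dB), φ = 88.7°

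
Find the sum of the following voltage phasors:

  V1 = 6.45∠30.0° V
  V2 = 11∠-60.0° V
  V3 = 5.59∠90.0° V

Step 1 — Convert each phasor to rectangular form:
  V1 = 6.45·(cos(30.0°) + j·sin(30.0°)) = 5.586 + j3.225 V
  V2 = 11·(cos(-60.0°) + j·sin(-60.0°)) = 5.5 - j9.526 V
  V3 = 5.59·(cos(90.0°) + j·sin(90.0°)) = 0 + j5.59 V
Step 2 — Sum components: V_total = 11.09 - j0.7113 V.
Step 3 — Convert to polar: |V_total| = 11.11 V, ∠V_total = -3.7°.

V_total = 11.11∠-3.7° V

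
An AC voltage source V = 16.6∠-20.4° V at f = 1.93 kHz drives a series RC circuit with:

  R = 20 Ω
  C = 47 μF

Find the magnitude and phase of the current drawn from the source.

Step 1 — Angular frequency: ω = 2π·f = 2π·1930 = 1.213e+04 rad/s.
Step 2 — Component impedances:
  R: Z = R = 20 Ω
  C: Z = 1/(jωC) = -j/(ω·C) = 0 - j1.755 Ω
Step 3 — Series combination: Z_total = R + C = 20 - j1.755 Ω = 20.08∠-5.0° Ω.
Step 4 — Source phasor: V = 16.6∠-20.4° V = 15.56 - j5.786 V.
Step 5 — Ohm's law: I = V / Z_total = (15.56 - j5.786) / (20 - j1.755) = 0.7972 - j0.2194 A.
Step 6 — Convert to polar: |I| = 0.8268 A, ∠I = -15.4°.

I = 0.8268∠-15.4° A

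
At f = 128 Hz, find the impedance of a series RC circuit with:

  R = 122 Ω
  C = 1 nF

Step 1 — Angular frequency: ω = 2π·f = 2π·128 = 804.2 rad/s.
Step 2 — Component impedances:
  R: Z = R = 122 Ω
  C: Z = 1/(jωC) = -j/(ω·C) = 0 - j1.243e+06 Ω
Step 3 — Series combination: Z_total = R + C = 122 - j1.243e+06 Ω = 1.243e+06∠-90.0° Ω.

Z = 122 - j1.243e+06 Ω = 1.243e+06∠-90.0° Ω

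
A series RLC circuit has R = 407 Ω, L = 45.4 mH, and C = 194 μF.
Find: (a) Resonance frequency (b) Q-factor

Step 1 — Resonance condition Im(Z)=0 gives ω₀ = 1/√(LC).
Step 2 — ω₀ = 1/√(0.0454·0.000194) = 337 rad/s.
Step 3 — f₀ = ω₀/(2π) = 53.63 Hz.
Step 4 — Series Q: Q = ω₀L/R = 337·0.0454/407 = 0.03759.

(a) f₀ = 53.63 Hz  (b) Q = 0.03759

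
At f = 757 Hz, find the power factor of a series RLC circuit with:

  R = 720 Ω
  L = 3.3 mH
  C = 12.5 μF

Step 1 — Angular frequency: ω = 2π·f = 2π·757 = 4756 rad/s.
Step 2 — Component impedances:
  R: Z = R = 720 Ω
  L: Z = jωL = j·4756·0.0033 = 0 + j15.7 Ω
  C: Z = 1/(jωC) = -j/(ω·C) = 0 - j16.82 Ω
Step 3 — Series combination: Z_total = R + L + C = 720 - j1.124 Ω = 720∠-0.1° Ω.
Step 4 — Power factor: PF = cos(φ) = Re(Z)/|Z| = 720/720 = 1.
Step 5 — Type: Im(Z) = -1.124 ⇒ leading (phase φ = -0.1°).

PF = 1 (leading, φ = -0.1°)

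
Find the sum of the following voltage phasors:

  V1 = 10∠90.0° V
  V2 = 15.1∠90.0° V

Step 1 — Convert each phasor to rectangular form:
  V1 = 10·(cos(90.0°) + j·sin(90.0°)) = 0 + j10 V
  V2 = 15.1·(cos(90.0°) + j·sin(90.0°)) = 0 + j15.1 V
Step 2 — Sum components: V_total = 0 + j25.1 V.
Step 3 — Convert to polar: |V_total| = 25.1 V, ∠V_total = 90.0°.

V_total = 25.1∠90.0° V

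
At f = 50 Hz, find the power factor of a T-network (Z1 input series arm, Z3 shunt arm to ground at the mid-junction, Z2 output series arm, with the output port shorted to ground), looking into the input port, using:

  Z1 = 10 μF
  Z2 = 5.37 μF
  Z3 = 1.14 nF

Step 1 — Angular frequency: ω = 2π·f = 2π·50 = 314.2 rad/s.
Step 2 — Component impedances:
  Z1: Z = 1/(jωC) = -j/(ω·C) = 0 - j318.3 Ω
  Z2: Z = 1/(jωC) = -j/(ω·C) = 0 - j592.8 Ω
  Z3: Z = 1/(jωC) = -j/(ω·C) = 0 - j2.792e+06 Ω
Step 3 — With the output port shorted to ground, the output series arm Z2 runs from the junction to ground; the shunt arm Z3 also runs from the junction to ground. They appear in parallel: Z3 || Z2 = 0 - j592.6 Ω.
Step 4 — Series with input arm Z1: Z_in = Z1 + (Z3 || Z2) = 0 - j910.9 Ω = 910.9∠-90.0° Ω.
Step 5 — Power factor: PF = cos(φ) = Re(Z)/|Z| = 0/910.9 = 0.
Step 6 — Type: Im(Z) = -910.9 ⇒ leading (phase φ = -90.0°).

PF = 0 (leading, φ = -90.0°)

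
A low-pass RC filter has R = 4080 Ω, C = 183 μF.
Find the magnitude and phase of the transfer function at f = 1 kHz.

Step 1 — Angular frequency: ω = 2π·1000 = 6283 rad/s.
Step 2 — Transfer function: H(jω) = 1/(1 + jωRC).
Step 3 — Denominator: 1 + jωRC = 1 + j·6283·4080·0.000183 = 1 + j4691.
Step 4 — H = 4.544e-08 - j0.0002132.
Step 5 — Magnitude: |H| = 0.0002132 (-73.4 dB); phase: φ = -90.0°.

|H| = 0.0002132 (-73.4 dB), φ = -90.0°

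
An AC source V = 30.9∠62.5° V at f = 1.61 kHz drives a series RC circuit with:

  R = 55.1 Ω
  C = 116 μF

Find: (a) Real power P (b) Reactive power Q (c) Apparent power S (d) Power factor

Step 1 — Angular frequency: ω = 2π·f = 2π·1610 = 1.012e+04 rad/s.
Step 2 — Component impedances:
  R: Z = R = 55.1 Ω
  C: Z = 1/(jωC) = -j/(ω·C) = 0 - j0.8522 Ω
Step 3 — Series combination: Z_total = R + C = 55.1 - j0.8522 Ω = 55.11∠-0.9° Ω.
Step 4 — Source phasor: V = 30.9∠62.5° V = 14.27 + j27.41 V.
Step 5 — Current: I = V / Z = 0.2512 + j0.5013 A = 0.5607∠63.4° A.
Step 6 — Complex power: S = V·I* = 17.32 - j0.2679 VA.
Step 7 — Real power: P = Re(S) = 17.32 W.
Step 8 — Reactive power: Q = Im(S) = -0.2679 VAR.
Step 9 — Apparent power: |S| = 17.33 VA.
Step 10 — Power factor: PF = P/|S| = 0.9999 (leading).

(a) P = 17.32 W  (b) Q = -0.2679 VAR  (c) S = 17.33 VA  (d) PF = 0.9999 (leading)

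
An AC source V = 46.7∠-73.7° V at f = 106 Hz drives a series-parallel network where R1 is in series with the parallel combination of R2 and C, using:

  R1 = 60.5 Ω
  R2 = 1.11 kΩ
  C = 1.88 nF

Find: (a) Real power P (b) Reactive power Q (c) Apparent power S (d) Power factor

Step 1 — Angular frequency: ω = 2π·f = 2π·106 = 666 rad/s.
Step 2 — Component impedances:
  R1: Z = R = 60.5 Ω
  R2: Z = R = 1110 Ω
  C: Z = 1/(jωC) = -j/(ω·C) = 0 - j7.986e+05 Ω
Step 3 — Parallel branch: R2 || C = 1/(1/R2 + 1/C) = 1110 - j1.543 Ω.
Step 4 — Series with R1: Z_total = R1 + (R2 || C) = 1170 - j1.543 Ω = 1170∠-0.1° Ω.
Step 5 — Source phasor: V = 46.7∠-73.7° V = 13.11 - j44.82 V.
Step 6 — Current: I = V / Z = 0.01125 - j0.03828 A = 0.0399∠-73.6° A.
Step 7 — Complex power: S = V·I* = 1.863 - j0.002456 VA.
Step 8 — Real power: P = Re(S) = 1.863 W.
Step 9 — Reactive power: Q = Im(S) = -0.002456 VAR.
Step 10 — Apparent power: |S| = 1.863 VA.
Step 11 — Power factor: PF = P/|S| = 1 (leading).

(a) P = 1.863 W  (b) Q = -0.002456 VAR  (c) S = 1.863 VA  (d) PF = 1 (leading)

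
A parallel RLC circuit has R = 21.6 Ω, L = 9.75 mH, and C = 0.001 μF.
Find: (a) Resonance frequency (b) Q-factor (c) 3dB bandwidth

Step 1 — Resonance: ω₀ = 1/√(LC) = 1/√(0.00975·1e-09) = 3.203e+05 rad/s.
Step 2 — f₀ = ω₀/(2π) = 5.097e+04 Hz.
Step 3 — Parallel Q: Q = R/(ω₀L) = 21.6/(3.203e+05·0.00975) = 0.006918.
Step 4 — Bandwidth: Δω = ω₀/Q = 4.63e+07 rad/s; BW = Δω/(2π) = 7.368e+06 Hz.

(a) f₀ = 5.097e+04 Hz  (b) Q = 0.006918  (c) BW = 7.368e+06 Hz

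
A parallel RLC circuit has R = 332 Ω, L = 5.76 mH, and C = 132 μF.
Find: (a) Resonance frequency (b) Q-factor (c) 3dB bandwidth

Step 1 — Resonance: ω₀ = 1/√(LC) = 1/√(0.00576·0.000132) = 1147 rad/s.
Step 2 — f₀ = ω₀/(2π) = 182.5 Hz.
Step 3 — Parallel Q: Q = R/(ω₀L) = 332/(1147·0.00576) = 50.26.
Step 4 — Bandwidth: Δω = ω₀/Q = 22.82 rad/s; BW = Δω/(2π) = 3.632 Hz.

(a) f₀ = 182.5 Hz  (b) Q = 50.26  (c) BW = 3.632 Hz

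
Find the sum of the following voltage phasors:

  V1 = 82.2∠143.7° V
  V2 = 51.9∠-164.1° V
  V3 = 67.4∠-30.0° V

Step 1 — Convert each phasor to rectangular form:
  V1 = 82.2·(cos(143.7°) + j·sin(143.7°)) = -66.25 + j48.66 V
  V2 = 51.9·(cos(-164.1°) + j·sin(-164.1°)) = -49.91 - j14.22 V
  V3 = 67.4·(cos(-30.0°) + j·sin(-30.0°)) = 58.37 - j33.7 V
Step 2 — Sum components: V_total = -57.79 + j0.745 V.
Step 3 — Convert to polar: |V_total| = 57.8 V, ∠V_total = 179.3°.

V_total = 57.8∠179.3° V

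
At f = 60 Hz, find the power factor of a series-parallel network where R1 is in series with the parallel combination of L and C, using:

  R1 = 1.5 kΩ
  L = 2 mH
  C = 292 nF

Step 1 — Angular frequency: ω = 2π·f = 2π·60 = 377 rad/s.
Step 2 — Component impedances:
  R1: Z = R = 1500 Ω
  L: Z = jωL = j·377·0.002 = 0 + j0.754 Ω
  C: Z = 1/(jωC) = -j/(ω·C) = 0 - j9084 Ω
Step 3 — Parallel branch: L || C = 1/(1/L + 1/C) = 0 + j0.754 Ω.
Step 4 — Series with R1: Z_total = R1 + (L || C) = 1500 + j0.754 Ω = 1500∠0.0° Ω.
Step 5 — Power factor: PF = cos(φ) = Re(Z)/|Z| = 1500/1500 = 1.
Step 6 — Type: Im(Z) = 0.754 ⇒ lagging (phase φ = 0.0°).

PF = 1 (lagging, φ = 0.0°)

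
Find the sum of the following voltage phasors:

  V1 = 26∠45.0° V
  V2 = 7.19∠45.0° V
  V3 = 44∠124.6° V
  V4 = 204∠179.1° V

Step 1 — Convert each phasor to rectangular form:
  V1 = 26·(cos(45.0°) + j·sin(45.0°)) = 18.38 + j18.38 V
  V2 = 7.19·(cos(45.0°) + j·sin(45.0°)) = 5.084 + j5.084 V
  V3 = 44·(cos(124.6°) + j·sin(124.6°)) = -24.99 + j36.22 V
  V4 = 204·(cos(179.1°) + j·sin(179.1°)) = -204 + j3.204 V
Step 2 — Sum components: V_total = -205.5 + j62.89 V.
Step 3 — Convert to polar: |V_total| = 214.9 V, ∠V_total = 163.0°.

V_total = 214.9∠163.0° V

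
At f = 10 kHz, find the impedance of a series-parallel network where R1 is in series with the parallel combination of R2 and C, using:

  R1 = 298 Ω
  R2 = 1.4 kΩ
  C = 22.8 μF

Step 1 — Angular frequency: ω = 2π·f = 2π·1e+04 = 6.283e+04 rad/s.
Step 2 — Component impedances:
  R1: Z = R = 298 Ω
  R2: Z = R = 1400 Ω
  C: Z = 1/(jωC) = -j/(ω·C) = 0 - j0.698 Ω
Step 3 — Parallel branch: R2 || C = 1/(1/R2 + 1/C) = 0.0003481 - j0.698 Ω.
Step 4 — Series with R1: Z_total = R1 + (R2 || C) = 298 - j0.698 Ω = 298∠-0.1° Ω.

Z = 298 - j0.698 Ω = 298∠-0.1° Ω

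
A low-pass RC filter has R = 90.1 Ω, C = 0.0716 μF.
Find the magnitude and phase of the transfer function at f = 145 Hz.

Step 1 — Angular frequency: ω = 2π·145 = 911.1 rad/s.
Step 2 — Transfer function: H(jω) = 1/(1 + jωRC).
Step 3 — Denominator: 1 + jωRC = 1 + j·911.1·90.1·7.16e-08 = 1 + j0.005877.
Step 4 — H = 1 - j0.005877.
Step 5 — Magnitude: |H| = 1 (-0.0 dB); phase: φ = -0.3°.

|H| = 1 (-0.0 dB), φ = -0.3°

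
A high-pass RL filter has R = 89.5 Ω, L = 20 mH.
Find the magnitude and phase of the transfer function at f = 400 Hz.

Step 1 — Angular frequency: ω = 2π·400 = 2513 rad/s.
Step 2 — Transfer function: H(jω) = jωL/(R + jωL).
Step 3 — Numerator jωL = j·50.27; denominator R + jωL = 89.5 + j50.27.
Step 4 — H = 0.2398 + j0.427.
Step 5 — Magnitude: |H| = 0.4897 (-6.2 dB); phase: φ = 60.7°.

|H| = 0.4897 (-6.2 dB), φ = 60.7°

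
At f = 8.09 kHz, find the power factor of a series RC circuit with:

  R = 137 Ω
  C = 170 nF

Step 1 — Angular frequency: ω = 2π·f = 2π·8090 = 5.083e+04 rad/s.
Step 2 — Component impedances:
  R: Z = R = 137 Ω
  C: Z = 1/(jωC) = -j/(ω·C) = 0 - j115.7 Ω
Step 3 — Series combination: Z_total = R + C = 137 - j115.7 Ω = 179.3∠-40.2° Ω.
Step 4 — Power factor: PF = cos(φ) = Re(Z)/|Z| = 137/179.335 = 0.7639.
Step 5 — Type: Im(Z) = -115.7 ⇒ leading (phase φ = -40.2°).

PF = 0.7639 (leading, φ = -40.2°)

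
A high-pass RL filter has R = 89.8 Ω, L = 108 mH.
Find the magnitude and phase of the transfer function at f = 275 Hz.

Step 1 — Angular frequency: ω = 2π·275 = 1728 rad/s.
Step 2 — Transfer function: H(jω) = jωL/(R + jωL).
Step 3 — Numerator jωL = j·186.6; denominator R + jωL = 89.8 + j186.6.
Step 4 — H = 0.812 + j0.3907.
Step 5 — Magnitude: |H| = 0.9011 (-0.9 dB); phase: φ = 25.7°.

|H| = 0.9011 (-0.9 dB), φ = 25.7°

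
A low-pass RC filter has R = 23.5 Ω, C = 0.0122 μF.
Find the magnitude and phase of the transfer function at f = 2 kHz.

Step 1 — Angular frequency: ω = 2π·2000 = 1.257e+04 rad/s.
Step 2 — Transfer function: H(jω) = 1/(1 + jωRC).
Step 3 — Denominator: 1 + jωRC = 1 + j·1.257e+04·23.5·1.22e-08 = 1 + j0.003603.
Step 4 — H = 1 - j0.003603.
Step 5 — Magnitude: |H| = 1 (-0.0 dB); phase: φ = -0.2°.

|H| = 1 (-0.0 dB), φ = -0.2°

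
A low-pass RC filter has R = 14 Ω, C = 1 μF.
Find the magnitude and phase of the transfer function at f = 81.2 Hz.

Step 1 — Angular frequency: ω = 2π·81.2 = 510.2 rad/s.
Step 2 — Transfer function: H(jω) = 1/(1 + jωRC).
Step 3 — Denominator: 1 + jωRC = 1 + j·510.2·14·1e-06 = 1 + j0.007143.
Step 4 — H = 0.9999 - j0.007142.
Step 5 — Magnitude: |H| = 1 (-0.0 dB); phase: φ = -0.4°.

|H| = 1 (-0.0 dB), φ = -0.4°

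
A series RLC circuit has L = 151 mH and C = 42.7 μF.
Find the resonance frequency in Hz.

Step 1 — Resonance condition Im(Z)=0 gives ω₀ = 1/√(LC).
Step 2 — ω₀ = 1/√(0.151·4.27e-05) = 393.8 rad/s.
Step 3 — f₀ = ω₀/(2π) = 62.68 Hz.

f₀ = 62.68 Hz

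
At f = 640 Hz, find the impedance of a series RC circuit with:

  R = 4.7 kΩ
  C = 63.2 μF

Step 1 — Angular frequency: ω = 2π·f = 2π·640 = 4021 rad/s.
Step 2 — Component impedances:
  R: Z = R = 4700 Ω
  C: Z = 1/(jωC) = -j/(ω·C) = 0 - j3.935 Ω
Step 3 — Series combination: Z_total = R + C = 4700 - j3.935 Ω = 4700∠-0.0° Ω.

Z = 4700 - j3.935 Ω = 4700∠-0.0° Ω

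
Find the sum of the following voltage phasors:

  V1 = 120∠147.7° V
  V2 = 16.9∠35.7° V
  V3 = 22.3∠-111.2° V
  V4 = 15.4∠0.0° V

Step 1 — Convert each phasor to rectangular form:
  V1 = 120·(cos(147.7°) + j·sin(147.7°)) = -101.4 + j64.12 V
  V2 = 16.9·(cos(35.7°) + j·sin(35.7°)) = 13.72 + j9.862 V
  V3 = 22.3·(cos(-111.2°) + j·sin(-111.2°)) = -8.064 - j20.79 V
  V4 = 15.4·(cos(0.0°) + j·sin(0.0°)) = 15.4 V
Step 2 — Sum components: V_total = -80.37 + j53.19 V.
Step 3 — Convert to polar: |V_total| = 96.38 V, ∠V_total = 146.5°.

V_total = 96.38∠146.5° V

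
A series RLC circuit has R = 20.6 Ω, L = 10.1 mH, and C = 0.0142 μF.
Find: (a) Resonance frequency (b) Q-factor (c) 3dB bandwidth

Step 1 — Resonance: ω₀ = 1/√(LC) = 1/√(0.0101·1.42e-08) = 8.35e+04 rad/s.
Step 2 — f₀ = ω₀/(2π) = 1.329e+04 Hz.
Step 3 — Series Q: Q = ω₀L/R = 8.35e+04·0.0101/20.6 = 40.94.
Step 4 — Bandwidth: Δω = ω₀/Q = 2040 rad/s; BW = Δω/(2π) = 324.6 Hz.

(a) f₀ = 1.329e+04 Hz  (b) Q = 40.94  (c) BW = 324.6 Hz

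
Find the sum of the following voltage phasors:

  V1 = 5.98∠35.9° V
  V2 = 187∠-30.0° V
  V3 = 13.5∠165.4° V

Step 1 — Convert each phasor to rectangular form:
  V1 = 5.98·(cos(35.9°) + j·sin(35.9°)) = 4.844 + j3.507 V
  V2 = 187·(cos(-30.0°) + j·sin(-30.0°)) = 161.9 - j93.5 V
  V3 = 13.5·(cos(165.4°) + j·sin(165.4°)) = -13.06 + j3.403 V
Step 2 — Sum components: V_total = 153.7 - j86.59 V.
Step 3 — Convert to polar: |V_total| = 176.4 V, ∠V_total = -29.4°.

V_total = 176.4∠-29.4° V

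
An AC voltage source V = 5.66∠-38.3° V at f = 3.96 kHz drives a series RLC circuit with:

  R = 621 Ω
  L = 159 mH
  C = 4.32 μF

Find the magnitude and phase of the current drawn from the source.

Step 1 — Angular frequency: ω = 2π·f = 2π·3960 = 2.488e+04 rad/s.
Step 2 — Component impedances:
  R: Z = R = 621 Ω
  L: Z = jωL = j·2.488e+04·0.159 = 0 + j3956 Ω
  C: Z = 1/(jωC) = -j/(ω·C) = 0 - j9.303 Ω
Step 3 — Series combination: Z_total = R + L + C = 621 + j3947 Ω = 3995∠81.1° Ω.
Step 4 — Source phasor: V = 5.66∠-38.3° V = 4.442 - j3.508 V.
Step 5 — Ohm's law: I = V / Z_total = (4.442 - j3.508) / (621 + j3947) = -0.0006945 - j0.001235 A.
Step 6 — Convert to polar: |I| = 0.001417 A, ∠I = -119.4°.

I = 0.001417∠-119.4° A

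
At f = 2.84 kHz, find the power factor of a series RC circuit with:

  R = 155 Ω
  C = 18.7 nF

Step 1 — Angular frequency: ω = 2π·f = 2π·2840 = 1.784e+04 rad/s.
Step 2 — Component impedances:
  R: Z = R = 155 Ω
  C: Z = 1/(jωC) = -j/(ω·C) = 0 - j2997 Ω
Step 3 — Series combination: Z_total = R + C = 155 - j2997 Ω = 3001∠-87.0° Ω.
Step 4 — Power factor: PF = cos(φ) = Re(Z)/|Z| = 155/3001 = 0.05165.
Step 5 — Type: Im(Z) = -2997 ⇒ leading (phase φ = -87.0°).

PF = 0.05165 (leading, φ = -87.0°)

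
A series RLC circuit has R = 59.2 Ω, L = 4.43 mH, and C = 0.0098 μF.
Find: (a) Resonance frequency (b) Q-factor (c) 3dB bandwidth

Step 1 — Resonance condition Im(Z)=0 gives ω₀ = 1/√(LC).
Step 2 — ω₀ = 1/√(0.00443·9.8e-09) = 1.518e+05 rad/s.
Step 3 — f₀ = ω₀/(2π) = 2.415e+04 Hz.
Step 4 — Series Q: Q = ω₀L/R = 1.518e+05·0.00443/59.2 = 11.36.
Step 5 — 3dB bandwidth: Δω = ω₀/Q = 1.336e+04 rad/s; BW = Δω/(2π) = 2127 Hz.

(a) f₀ = 2.415e+04 Hz  (b) Q = 11.36  (c) BW = 2127 Hz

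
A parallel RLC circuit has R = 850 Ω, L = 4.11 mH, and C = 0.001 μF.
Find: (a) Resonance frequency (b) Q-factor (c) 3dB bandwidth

Step 1 — Resonance: ω₀ = 1/√(LC) = 1/√(0.00411·1e-09) = 4.933e+05 rad/s.
Step 2 — f₀ = ω₀/(2π) = 7.851e+04 Hz.
Step 3 — Parallel Q: Q = R/(ω₀L) = 850/(4.933e+05·0.00411) = 0.4193.
Step 4 — Bandwidth: Δω = ω₀/Q = 1.176e+06 rad/s; BW = Δω/(2π) = 1.872e+05 Hz.

(a) f₀ = 7.851e+04 Hz  (b) Q = 0.4193  (c) BW = 1.872e+05 Hz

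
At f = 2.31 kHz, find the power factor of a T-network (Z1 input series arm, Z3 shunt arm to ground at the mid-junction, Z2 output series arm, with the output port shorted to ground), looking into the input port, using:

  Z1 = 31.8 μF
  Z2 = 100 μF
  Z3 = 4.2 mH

Step 1 — Angular frequency: ω = 2π·f = 2π·2310 = 1.451e+04 rad/s.
Step 2 — Component impedances:
  Z1: Z = 1/(jωC) = -j/(ω·C) = 0 - j2.167 Ω
  Z2: Z = 1/(jωC) = -j/(ω·C) = 0 - j0.689 Ω
  Z3: Z = jωL = j·1.451e+04·0.0042 = 0 + j60.96 Ω
Step 3 — With the output port shorted to ground, the output series arm Z2 runs from the junction to ground; the shunt arm Z3 also runs from the junction to ground. They appear in parallel: Z3 || Z2 = 0 - j0.6969 Ω.
Step 4 — Series with input arm Z1: Z_in = Z1 + (Z3 || Z2) = 0 - j2.863 Ω = 2.863∠-90.0° Ω.
Step 5 — Power factor: PF = cos(φ) = Re(Z)/|Z| = 0/2.863 = 0.
Step 6 — Type: Im(Z) = -2.863 ⇒ leading (phase φ = -90.0°).

PF = 0 (leading, φ = -90.0°)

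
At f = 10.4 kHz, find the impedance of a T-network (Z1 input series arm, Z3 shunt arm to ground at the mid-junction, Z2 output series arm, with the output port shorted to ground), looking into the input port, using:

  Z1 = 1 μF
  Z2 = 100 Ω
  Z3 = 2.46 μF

Step 1 — Angular frequency: ω = 2π·f = 2π·1.04e+04 = 6.535e+04 rad/s.
Step 2 — Component impedances:
  Z1: Z = 1/(jωC) = -j/(ω·C) = 0 - j15.3 Ω
  Z2: Z = R = 100 Ω
  Z3: Z = 1/(jωC) = -j/(ω·C) = 0 - j6.221 Ω
Step 3 — With the output port shorted to ground, the output series arm Z2 runs from the junction to ground; the shunt arm Z3 also runs from the junction to ground. They appear in parallel: Z3 || Z2 = 0.3855 - j6.197 Ω.
Step 4 — Series with input arm Z1: Z_in = Z1 + (Z3 || Z2) = 0.3855 - j21.5 Ω = 21.5∠-89.0° Ω.

Z = 0.3855 - j21.5 Ω = 21.5∠-89.0° Ω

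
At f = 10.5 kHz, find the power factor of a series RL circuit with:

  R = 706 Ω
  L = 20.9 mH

Step 1 — Angular frequency: ω = 2π·f = 2π·1.05e+04 = 6.597e+04 rad/s.
Step 2 — Component impedances:
  R: Z = R = 706 Ω
  L: Z = jωL = j·6.597e+04·0.0209 = 0 + j1379 Ω
Step 3 — Series combination: Z_total = R + L = 706 + j1379 Ω = 1549∠62.9° Ω.
Step 4 — Power factor: PF = cos(φ) = Re(Z)/|Z| = 706/1549 = 0.4558.
Step 5 — Type: Im(Z) = 1379 ⇒ lagging (phase φ = 62.9°).

PF = 0.4558 (lagging, φ = 62.9°)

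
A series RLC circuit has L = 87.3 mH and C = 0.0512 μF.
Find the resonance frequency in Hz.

Step 1 — Resonance condition Im(Z)=0 gives ω₀ = 1/√(LC).
Step 2 — ω₀ = 1/√(0.0873·5.12e-08) = 1.496e+04 rad/s.
Step 3 — f₀ = ω₀/(2π) = 2381 Hz.

f₀ = 2381 Hz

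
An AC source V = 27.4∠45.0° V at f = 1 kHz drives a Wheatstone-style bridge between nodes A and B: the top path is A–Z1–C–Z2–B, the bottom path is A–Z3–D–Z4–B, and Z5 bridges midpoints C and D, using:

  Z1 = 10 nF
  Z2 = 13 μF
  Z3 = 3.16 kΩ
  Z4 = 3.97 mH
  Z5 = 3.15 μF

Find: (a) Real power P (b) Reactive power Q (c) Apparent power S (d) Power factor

Step 1 — Angular frequency: ω = 2π·f = 2π·1000 = 6283 rad/s.
Step 2 — Component impedances:
  Z1: Z = 1/(jωC) = -j/(ω·C) = 0 - j1.592e+04 Ω
  Z2: Z = 1/(jωC) = -j/(ω·C) = 0 - j12.24 Ω
  Z3: Z = R = 3160 Ω
  Z4: Z = jωL = j·6283·0.00397 = 0 + j24.94 Ω
  Z5: Z = 1/(jωC) = -j/(ω·C) = 0 - j50.53 Ω
Step 3 — Bridge requires nodal analysis (the Z5 bridge couples midpoints C and D, so the two paths cannot be reduced to a simple series/parallel combination). Setting node B to ground and injecting 1 A at node A, the 3-node admittance system at A, C, D solves to V_A = Z_AB = 3053 - j565.3 Ω = 3105∠-10.5° Ω.
Step 4 — Source phasor: V = 27.4∠45.0° V = 19.37 + j19.37 V.
Step 5 — Current: I = V / Z = 0.005 + j0.007273 A = 0.008826∠55.5° A.
Step 6 — Complex power: S = V·I* = 0.2378 - j0.04403 VA.
Step 7 — Real power: P = Re(S) = 0.2378 W.
Step 8 — Reactive power: Q = Im(S) = -0.04403 VAR.
Step 9 — Apparent power: |S| = 0.2418 VA.
Step 10 — Power factor: PF = P/|S| = 0.9833 (leading).

(a) P = 0.2378 W  (b) Q = -0.04403 VAR  (c) S = 0.2418 VA  (d) PF = 0.9833 (leading)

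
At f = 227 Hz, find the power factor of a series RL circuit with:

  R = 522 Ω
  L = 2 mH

Step 1 — Angular frequency: ω = 2π·f = 2π·227 = 1426 rad/s.
Step 2 — Component impedances:
  R: Z = R = 522 Ω
  L: Z = jωL = j·1426·0.002 = 0 + j2.853 Ω
Step 3 — Series combination: Z_total = R + L = 522 + j2.853 Ω = 522∠0.3° Ω.
Step 4 — Power factor: PF = cos(φ) = Re(Z)/|Z| = 522/522 = 1.
Step 5 — Type: Im(Z) = 2.853 ⇒ lagging (phase φ = 0.3°).

PF = 1 (lagging, φ = 0.3°)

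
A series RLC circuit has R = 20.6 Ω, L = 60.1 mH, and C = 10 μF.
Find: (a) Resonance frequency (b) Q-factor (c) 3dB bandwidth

Step 1 — Resonance: ω₀ = 1/√(LC) = 1/√(0.0601·1e-05) = 1290 rad/s.
Step 2 — f₀ = ω₀/(2π) = 205.3 Hz.
Step 3 — Series Q: Q = ω₀L/R = 1290·0.0601/20.6 = 3.763.
Step 4 — Bandwidth: Δω = ω₀/Q = 342.8 rad/s; BW = Δω/(2π) = 54.55 Hz.

(a) f₀ = 205.3 Hz  (b) Q = 3.763  (c) BW = 54.55 Hz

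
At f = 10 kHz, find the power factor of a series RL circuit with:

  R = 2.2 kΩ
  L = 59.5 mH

Step 1 — Angular frequency: ω = 2π·f = 2π·1e+04 = 6.283e+04 rad/s.
Step 2 — Component impedances:
  R: Z = R = 2200 Ω
  L: Z = jωL = j·6.283e+04·0.0595 = 0 + j3738 Ω
Step 3 — Series combination: Z_total = R + L = 2200 + j3738 Ω = 4338∠59.5° Ω.
Step 4 — Power factor: PF = cos(φ) = Re(Z)/|Z| = 2200/4337.8 = 0.5072.
Step 5 — Type: Im(Z) = 3738 ⇒ lagging (phase φ = 59.5°).

PF = 0.5072 (lagging, φ = 59.5°)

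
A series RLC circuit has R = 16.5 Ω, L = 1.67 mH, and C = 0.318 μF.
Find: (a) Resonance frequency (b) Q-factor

Step 1 — Resonance condition Im(Z)=0 gives ω₀ = 1/√(LC).
Step 2 — ω₀ = 1/√(0.00167·3.18e-07) = 4.339e+04 rad/s.
Step 3 — f₀ = ω₀/(2π) = 6906 Hz.
Step 4 — Series Q: Q = ω₀L/R = 4.339e+04·0.00167/16.5 = 4.392.

(a) f₀ = 6906 Hz  (b) Q = 4.392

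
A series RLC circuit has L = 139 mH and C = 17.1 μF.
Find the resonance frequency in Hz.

Step 1 — Resonance condition Im(Z)=0 gives ω₀ = 1/√(LC).
Step 2 — ω₀ = 1/√(0.139·1.71e-05) = 648.6 rad/s.
Step 3 — f₀ = ω₀/(2π) = 103.2 Hz.

f₀ = 103.2 Hz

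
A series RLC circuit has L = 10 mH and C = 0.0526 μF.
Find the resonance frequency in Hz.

Step 1 — Resonance condition Im(Z)=0 gives ω₀ = 1/√(LC).
Step 2 — ω₀ = 1/√(0.01·5.26e-08) = 4.36e+04 rad/s.
Step 3 — f₀ = ω₀/(2π) = 6939 Hz.

f₀ = 6939 Hz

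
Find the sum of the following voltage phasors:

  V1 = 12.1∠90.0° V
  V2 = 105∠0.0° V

Step 1 — Convert each phasor to rectangular form:
  V1 = 12.1·(cos(90.0°) + j·sin(90.0°)) = 0 + j12.1 V
  V2 = 105·(cos(0.0°) + j·sin(0.0°)) = 105 V
Step 2 — Sum components: V_total = 105 + j12.1 V.
Step 3 — Convert to polar: |V_total| = 105.7 V, ∠V_total = 6.6°.

V_total = 105.7∠6.6° V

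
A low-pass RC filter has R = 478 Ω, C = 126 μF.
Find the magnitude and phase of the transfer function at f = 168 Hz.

Step 1 — Angular frequency: ω = 2π·168 = 1056 rad/s.
Step 2 — Transfer function: H(jω) = 1/(1 + jωRC).
Step 3 — Denominator: 1 + jωRC = 1 + j·1056·478·0.000126 = 1 + j63.58.
Step 4 — H = 0.0002474 - j0.01573.
Step 5 — Magnitude: |H| = 0.01573 (-36.1 dB); phase: φ = -89.1°.

|H| = 0.01573 (-36.1 dB), φ = -89.1°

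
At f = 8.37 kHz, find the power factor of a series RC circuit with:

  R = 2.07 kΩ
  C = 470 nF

Step 1 — Angular frequency: ω = 2π·f = 2π·8370 = 5.259e+04 rad/s.
Step 2 — Component impedances:
  R: Z = R = 2070 Ω
  C: Z = 1/(jωC) = -j/(ω·C) = 0 - j40.46 Ω
Step 3 — Series combination: Z_total = R + C = 2070 - j40.46 Ω = 2070∠-1.1° Ω.
Step 4 — Power factor: PF = cos(φ) = Re(Z)/|Z| = 2070/2070.4 = 0.9998.
Step 5 — Type: Im(Z) = -40.46 ⇒ leading (phase φ = -1.1°).

PF = 0.9998 (leading, φ = -1.1°)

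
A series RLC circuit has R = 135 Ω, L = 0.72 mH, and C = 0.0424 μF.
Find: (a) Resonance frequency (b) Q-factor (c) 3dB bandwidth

Step 1 — Resonance: ω₀ = 1/√(LC) = 1/√(0.00072·4.24e-08) = 1.81e+05 rad/s.
Step 2 — f₀ = ω₀/(2π) = 2.881e+04 Hz.
Step 3 — Series Q: Q = ω₀L/R = 1.81e+05·0.00072/135 = 0.9653.
Step 4 — Bandwidth: Δω = ω₀/Q = 1.875e+05 rad/s; BW = Δω/(2π) = 2.984e+04 Hz.

(a) f₀ = 2.881e+04 Hz  (b) Q = 0.9653  (c) BW = 2.984e+04 Hz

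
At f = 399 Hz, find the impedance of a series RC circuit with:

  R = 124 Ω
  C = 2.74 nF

Step 1 — Angular frequency: ω = 2π·f = 2π·399 = 2507 rad/s.
Step 2 — Component impedances:
  R: Z = R = 124 Ω
  C: Z = 1/(jωC) = -j/(ω·C) = 0 - j1.456e+05 Ω
Step 3 — Series combination: Z_total = R + C = 124 - j1.456e+05 Ω = 1.456e+05∠-90.0° Ω.

Z = 124 - j1.456e+05 Ω = 1.456e+05∠-90.0° Ω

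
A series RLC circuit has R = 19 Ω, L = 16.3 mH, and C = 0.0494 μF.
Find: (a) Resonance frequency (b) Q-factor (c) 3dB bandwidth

Step 1 — Resonance condition Im(Z)=0 gives ω₀ = 1/√(LC).
Step 2 — ω₀ = 1/√(0.0163·4.94e-08) = 3.524e+04 rad/s.
Step 3 — f₀ = ω₀/(2π) = 5609 Hz.
Step 4 — Series Q: Q = ω₀L/R = 3.524e+04·0.0163/19 = 30.23.
Step 5 — 3dB bandwidth: Δω = ω₀/Q = 1166 rad/s; BW = Δω/(2π) = 185.5 Hz.

(a) f₀ = 5609 Hz  (b) Q = 30.23  (c) BW = 185.5 Hz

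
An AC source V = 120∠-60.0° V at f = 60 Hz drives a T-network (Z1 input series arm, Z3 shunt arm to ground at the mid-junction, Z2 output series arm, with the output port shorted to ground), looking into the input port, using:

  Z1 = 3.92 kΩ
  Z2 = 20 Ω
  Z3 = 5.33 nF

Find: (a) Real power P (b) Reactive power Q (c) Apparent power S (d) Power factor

Step 1 — Angular frequency: ω = 2π·f = 2π·60 = 377 rad/s.
Step 2 — Component impedances:
  Z1: Z = R = 3920 Ω
  Z2: Z = R = 20 Ω
  Z3: Z = 1/(jωC) = -j/(ω·C) = 0 - j4.977e+05 Ω
Step 3 — With the output port shorted to ground, the output series arm Z2 runs from the junction to ground; the shunt arm Z3 also runs from the junction to ground. They appear in parallel: Z3 || Z2 = 20 - j0.0008037 Ω.
Step 4 — Series with input arm Z1: Z_in = Z1 + (Z3 || Z2) = 3940 - j0.0008037 Ω = 3940∠-0.0° Ω.
Step 5 — Source phasor: V = 120∠-60.0° V = 60 - j103.9 V.
Step 6 — Current: I = V / Z = 0.01523 - j0.02638 A = 0.03046∠-60.0° A.
Step 7 — Complex power: S = V·I* = 3.655 - j7.456e-07 VA.
Step 8 — Real power: P = Re(S) = 3.655 W.
Step 9 — Reactive power: Q = Im(S) = -7.456e-07 VAR.
Step 10 — Apparent power: |S| = 3.655 VA.
Step 11 — Power factor: PF = P/|S| = 1 (leading).

(a) P = 3.655 W  (b) Q = -7.456e-07 VAR  (c) S = 3.655 VA  (d) PF = 1 (leading)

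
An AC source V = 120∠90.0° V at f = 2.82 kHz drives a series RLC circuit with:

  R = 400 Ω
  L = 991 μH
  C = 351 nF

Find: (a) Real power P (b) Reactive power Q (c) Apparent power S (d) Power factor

Step 1 — Angular frequency: ω = 2π·f = 2π·2820 = 1.772e+04 rad/s.
Step 2 — Component impedances:
  R: Z = R = 400 Ω
  L: Z = jωL = j·1.772e+04·0.000991 = 0 + j17.56 Ω
  C: Z = 1/(jωC) = -j/(ω·C) = 0 - j160.8 Ω
Step 3 — Series combination: Z_total = R + L + C = 400 - j143.2 Ω = 424.9∠-19.7° Ω.
Step 4 — Source phasor: V = 120∠90.0° V = 0 + j120 V.
Step 5 — Current: I = V / Z = -0.09522 + j0.2659 A = 0.2824∠109.7° A.
Step 6 — Complex power: S = V·I* = 31.91 - j11.43 VA.
Step 7 — Real power: P = Re(S) = 31.91 W.
Step 8 — Reactive power: Q = Im(S) = -11.43 VAR.
Step 9 — Apparent power: |S| = 33.89 VA.
Step 10 — Power factor: PF = P/|S| = 0.9415 (leading).

(a) P = 31.91 W  (b) Q = -11.43 VAR  (c) S = 33.89 VA  (d) PF = 0.9415 (leading)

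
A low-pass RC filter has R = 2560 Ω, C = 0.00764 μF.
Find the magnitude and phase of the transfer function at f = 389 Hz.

Step 1 — Angular frequency: ω = 2π·389 = 2444 rad/s.
Step 2 — Transfer function: H(jω) = 1/(1 + jωRC).
Step 3 — Denominator: 1 + jωRC = 1 + j·2444·2560·7.64e-09 = 1 + j0.0478.
Step 4 — H = 0.9977 - j0.04769.
Step 5 — Magnitude: |H| = 0.9989 (-0.0 dB); phase: φ = -2.7°.

|H| = 0.9989 (-0.0 dB), φ = -2.7°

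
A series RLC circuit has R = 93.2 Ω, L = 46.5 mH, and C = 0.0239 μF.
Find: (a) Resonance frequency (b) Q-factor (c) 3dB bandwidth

Step 1 — Resonance condition Im(Z)=0 gives ω₀ = 1/√(LC).
Step 2 — ω₀ = 1/√(0.0465·2.39e-08) = 3e+04 rad/s.
Step 3 — f₀ = ω₀/(2π) = 4774 Hz.
Step 4 — Series Q: Q = ω₀L/R = 3e+04·0.0465/93.2 = 14.97.
Step 5 — 3dB bandwidth: Δω = ω₀/Q = 2004 rad/s; BW = Δω/(2π) = 319 Hz.

(a) f₀ = 4774 Hz  (b) Q = 14.97  (c) BW = 319 Hz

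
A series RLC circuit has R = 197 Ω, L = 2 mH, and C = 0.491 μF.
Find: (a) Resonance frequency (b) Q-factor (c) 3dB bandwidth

Step 1 — Resonance: ω₀ = 1/√(LC) = 1/√(0.002·4.91e-07) = 3.191e+04 rad/s.
Step 2 — f₀ = ω₀/(2π) = 5079 Hz.
Step 3 — Series Q: Q = ω₀L/R = 3.191e+04·0.002/197 = 0.324.
Step 4 — Bandwidth: Δω = ω₀/Q = 9.85e+04 rad/s; BW = Δω/(2π) = 1.568e+04 Hz.

(a) f₀ = 5079 Hz  (b) Q = 0.324  (c) BW = 1.568e+04 Hz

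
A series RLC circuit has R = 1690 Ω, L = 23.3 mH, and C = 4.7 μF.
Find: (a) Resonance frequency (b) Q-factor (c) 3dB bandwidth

Step 1 — Resonance: ω₀ = 1/√(LC) = 1/√(0.0233·4.7e-06) = 3022 rad/s.
Step 2 — f₀ = ω₀/(2π) = 480.9 Hz.
Step 3 — Series Q: Q = ω₀L/R = 3022·0.0233/1690 = 0.04166.
Step 4 — Bandwidth: Δω = ω₀/Q = 7.253e+04 rad/s; BW = Δω/(2π) = 1.154e+04 Hz.

(a) f₀ = 480.9 Hz  (b) Q = 0.04166  (c) BW = 1.154e+04 Hz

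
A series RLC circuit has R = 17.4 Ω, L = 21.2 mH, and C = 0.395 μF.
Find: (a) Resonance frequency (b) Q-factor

Step 1 — Resonance condition Im(Z)=0 gives ω₀ = 1/√(LC).
Step 2 — ω₀ = 1/√(0.0212·3.95e-07) = 1.093e+04 rad/s.
Step 3 — f₀ = ω₀/(2π) = 1739 Hz.
Step 4 — Series Q: Q = ω₀L/R = 1.093e+04·0.0212/17.4 = 13.31.

(a) f₀ = 1739 Hz  (b) Q = 13.31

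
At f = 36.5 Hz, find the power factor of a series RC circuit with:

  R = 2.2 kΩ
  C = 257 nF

Step 1 — Angular frequency: ω = 2π·f = 2π·36.5 = 229.3 rad/s.
Step 2 — Component impedances:
  R: Z = R = 2200 Ω
  C: Z = 1/(jωC) = -j/(ω·C) = 0 - j1.697e+04 Ω
Step 3 — Series combination: Z_total = R + C = 2200 - j1.697e+04 Ω = 1.711e+04∠-82.6° Ω.
Step 4 — Power factor: PF = cos(φ) = Re(Z)/|Z| = 2200/1.711e+04 = 0.1286.
Step 5 — Type: Im(Z) = -1.697e+04 ⇒ leading (phase φ = -82.6°).

PF = 0.1286 (leading, φ = -82.6°)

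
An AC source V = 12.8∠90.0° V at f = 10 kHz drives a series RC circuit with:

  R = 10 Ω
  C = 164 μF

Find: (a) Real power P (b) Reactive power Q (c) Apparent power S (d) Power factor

Step 1 — Angular frequency: ω = 2π·f = 2π·1e+04 = 6.283e+04 rad/s.
Step 2 — Component impedances:
  R: Z = R = 10 Ω
  C: Z = 1/(jωC) = -j/(ω·C) = 0 - j0.09705 Ω
Step 3 — Series combination: Z_total = R + C = 10 - j0.09705 Ω = 10∠-0.6° Ω.
Step 4 — Source phasor: V = 12.8∠90.0° V = 0 + j12.8 V.
Step 5 — Current: I = V / Z = -0.01242 + j1.28 A = 1.28∠90.6° A.
Step 6 — Complex power: S = V·I* = 16.38 - j0.159 VA.
Step 7 — Real power: P = Re(S) = 16.38 W.
Step 8 — Reactive power: Q = Im(S) = -0.159 VAR.
Step 9 — Apparent power: |S| = 16.38 VA.
Step 10 — Power factor: PF = P/|S| = 1 (leading).

(a) P = 16.38 W  (b) Q = -0.159 VAR  (c) S = 16.38 VA  (d) PF = 1 (leading)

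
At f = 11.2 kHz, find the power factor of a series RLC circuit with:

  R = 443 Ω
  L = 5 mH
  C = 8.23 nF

Step 1 — Angular frequency: ω = 2π·f = 2π·1.12e+04 = 7.037e+04 rad/s.
Step 2 — Component impedances:
  R: Z = R = 443 Ω
  L: Z = jωL = j·7.037e+04·0.005 = 0 + j351.9 Ω
  C: Z = 1/(jωC) = -j/(ω·C) = 0 - j1727 Ω
Step 3 — Series combination: Z_total = R + L + C = 443 - j1375 Ω = 1444∠-72.1° Ω.
Step 4 — Power factor: PF = cos(φ) = Re(Z)/|Z| = 443/1444.4 = 0.3067.
Step 5 — Type: Im(Z) = -1375 ⇒ leading (phase φ = -72.1°).

PF = 0.3067 (leading, φ = -72.1°)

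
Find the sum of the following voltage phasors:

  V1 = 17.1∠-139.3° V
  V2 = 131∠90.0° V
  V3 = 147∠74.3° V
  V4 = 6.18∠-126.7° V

Step 1 — Convert each phasor to rectangular form:
  V1 = 17.1·(cos(-139.3°) + j·sin(-139.3°)) = -12.96 - j11.15 V
  V2 = 131·(cos(90.0°) + j·sin(90.0°)) = 0 + j131 V
  V3 = 147·(cos(74.3°) + j·sin(74.3°)) = 39.78 + j141.5 V
  V4 = 6.18·(cos(-126.7°) + j·sin(-126.7°)) = -3.693 - j4.955 V
Step 2 — Sum components: V_total = 23.12 + j256.4 V.
Step 3 — Convert to polar: |V_total| = 257.5 V, ∠V_total = 84.8°.

V_total = 257.5∠84.8° V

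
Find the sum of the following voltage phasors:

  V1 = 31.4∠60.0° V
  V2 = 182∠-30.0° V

Step 1 — Convert each phasor to rectangular form:
  V1 = 31.4·(cos(60.0°) + j·sin(60.0°)) = 15.7 + j27.19 V
  V2 = 182·(cos(-30.0°) + j·sin(-30.0°)) = 157.6 - j91 V
Step 2 — Sum components: V_total = 173.3 - j63.81 V.
Step 3 — Convert to polar: |V_total| = 184.7 V, ∠V_total = -20.2°.

V_total = 184.7∠-20.2° V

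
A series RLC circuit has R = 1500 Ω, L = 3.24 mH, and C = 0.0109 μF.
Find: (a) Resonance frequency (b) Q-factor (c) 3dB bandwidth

Step 1 — Resonance condition Im(Z)=0 gives ω₀ = 1/√(LC).
Step 2 — ω₀ = 1/√(0.00324·1.09e-08) = 1.683e+05 rad/s.
Step 3 — f₀ = ω₀/(2π) = 2.678e+04 Hz.
Step 4 — Series Q: Q = ω₀L/R = 1.683e+05·0.00324/1500 = 0.3635.
Step 5 — 3dB bandwidth: Δω = ω₀/Q = 4.63e+05 rad/s; BW = Δω/(2π) = 7.368e+04 Hz.

(a) f₀ = 2.678e+04 Hz  (b) Q = 0.3635  (c) BW = 7.368e+04 Hz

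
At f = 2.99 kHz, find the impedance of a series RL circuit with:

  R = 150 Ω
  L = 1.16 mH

Step 1 — Angular frequency: ω = 2π·f = 2π·2990 = 1.879e+04 rad/s.
Step 2 — Component impedances:
  R: Z = R = 150 Ω
  L: Z = jωL = j·1.879e+04·0.00116 = 0 + j21.79 Ω
Step 3 — Series combination: Z_total = R + L = 150 + j21.79 Ω = 151.6∠8.3° Ω.

Z = 150 + j21.79 Ω = 151.6∠8.3° Ω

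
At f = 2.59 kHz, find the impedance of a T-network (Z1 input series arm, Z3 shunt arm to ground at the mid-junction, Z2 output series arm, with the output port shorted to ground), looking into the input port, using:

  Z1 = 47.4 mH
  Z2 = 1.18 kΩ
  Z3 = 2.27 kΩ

Step 1 — Angular frequency: ω = 2π·f = 2π·2590 = 1.627e+04 rad/s.
Step 2 — Component impedances:
  Z1: Z = jωL = j·1.627e+04·0.0474 = 0 + j771.4 Ω
  Z2: Z = R = 1180 Ω
  Z3: Z = R = 2270 Ω
Step 3 — With the output port shorted to ground, the output series arm Z2 runs from the junction to ground; the shunt arm Z3 also runs from the junction to ground. They appear in parallel: Z3 || Z2 = 776.4 Ω.
Step 4 — Series with input arm Z1: Z_in = Z1 + (Z3 || Z2) = 776.4 + j771.4 Ω = 1094∠44.8° Ω.

Z = 776.4 + j771.4 Ω = 1094∠44.8° Ω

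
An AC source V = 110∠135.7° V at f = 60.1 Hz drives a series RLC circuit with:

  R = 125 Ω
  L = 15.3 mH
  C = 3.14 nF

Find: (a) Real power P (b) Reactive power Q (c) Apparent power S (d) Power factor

Step 1 — Angular frequency: ω = 2π·f = 2π·60.1 = 377.6 rad/s.
Step 2 — Component impedances:
  R: Z = R = 125 Ω
  L: Z = jωL = j·377.6·0.0153 = 0 + j5.778 Ω
  C: Z = 1/(jωC) = -j/(ω·C) = 0 - j8.434e+05 Ω
Step 3 — Series combination: Z_total = R + L + C = 125 - j8.434e+05 Ω = 8.434e+05∠-90.0° Ω.
Step 4 — Source phasor: V = 110∠135.7° V = -78.73 + j76.83 V.
Step 5 — Current: I = V / Z = -9.111e-05 - j9.333e-05 A = 0.0001304∠-134.3° A.
Step 6 — Complex power: S = V·I* = 2.127e-06 - j0.01435 VA.
Step 7 — Real power: P = Re(S) = 2.127e-06 W.
Step 8 — Reactive power: Q = Im(S) = -0.01435 VAR.
Step 9 — Apparent power: |S| = 0.01435 VA.
Step 10 — Power factor: PF = P/|S| = 0.0001482 (leading).

(a) P = 2.127e-06 W  (b) Q = -0.01435 VAR  (c) S = 0.01435 VA  (d) PF = 0.0001482 (leading)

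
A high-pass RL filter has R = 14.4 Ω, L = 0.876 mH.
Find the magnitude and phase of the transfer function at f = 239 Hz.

Step 1 — Angular frequency: ω = 2π·239 = 1502 rad/s.
Step 2 — Transfer function: H(jω) = jωL/(R + jωL).
Step 3 — Numerator jωL = j·1.315; denominator R + jωL = 14.4 + j1.315.
Step 4 — H = 0.008276 + j0.0906.
Step 5 — Magnitude: |H| = 0.09097 (-20.8 dB); phase: φ = 84.8°.

|H| = 0.09097 (-20.8 dB), φ = 84.8°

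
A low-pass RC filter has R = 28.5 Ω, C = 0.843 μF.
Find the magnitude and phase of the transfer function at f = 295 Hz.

Step 1 — Angular frequency: ω = 2π·295 = 1854 rad/s.
Step 2 — Transfer function: H(jω) = 1/(1 + jωRC).
Step 3 — Denominator: 1 + jωRC = 1 + j·1854·28.5·8.43e-07 = 1 + j0.04453.
Step 4 — H = 0.998 - j0.04444.
Step 5 — Magnitude: |H| = 0.999 (-0.0 dB); phase: φ = -2.5°.

|H| = 0.999 (-0.0 dB), φ = -2.5°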